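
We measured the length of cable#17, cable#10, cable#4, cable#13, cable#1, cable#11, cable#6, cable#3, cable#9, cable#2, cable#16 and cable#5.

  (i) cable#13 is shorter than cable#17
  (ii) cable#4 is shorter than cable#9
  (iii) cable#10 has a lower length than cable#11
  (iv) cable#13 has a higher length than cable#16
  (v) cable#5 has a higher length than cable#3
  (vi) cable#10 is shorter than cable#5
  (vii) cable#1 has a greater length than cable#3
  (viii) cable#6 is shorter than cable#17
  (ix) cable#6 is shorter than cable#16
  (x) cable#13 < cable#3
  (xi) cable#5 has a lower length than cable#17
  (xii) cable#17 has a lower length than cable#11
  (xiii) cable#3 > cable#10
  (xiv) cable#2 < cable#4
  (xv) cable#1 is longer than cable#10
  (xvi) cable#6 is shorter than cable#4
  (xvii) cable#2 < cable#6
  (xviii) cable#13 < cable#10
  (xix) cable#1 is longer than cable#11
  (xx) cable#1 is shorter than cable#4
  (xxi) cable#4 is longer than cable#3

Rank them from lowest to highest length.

cable#2 < cable#6 < cable#16 < cable#13 < cable#10 < cable#3 < cable#5 < cable#17 < cable#11 < cable#1 < cable#4 < cable#9

Nothing is placed below cable#2, so it is least; from there cable#2 < cable#6; cable#6 < cable#16; cable#16 < cable#13; cable#13 < cable#10; cable#10 < cable#3; cable#3 < cable#5; cable#5 < cable#17; cable#17 < cable#11; cable#11 < cable#1; cable#1 < cable#4; cable#4 < cable#9, each given directly.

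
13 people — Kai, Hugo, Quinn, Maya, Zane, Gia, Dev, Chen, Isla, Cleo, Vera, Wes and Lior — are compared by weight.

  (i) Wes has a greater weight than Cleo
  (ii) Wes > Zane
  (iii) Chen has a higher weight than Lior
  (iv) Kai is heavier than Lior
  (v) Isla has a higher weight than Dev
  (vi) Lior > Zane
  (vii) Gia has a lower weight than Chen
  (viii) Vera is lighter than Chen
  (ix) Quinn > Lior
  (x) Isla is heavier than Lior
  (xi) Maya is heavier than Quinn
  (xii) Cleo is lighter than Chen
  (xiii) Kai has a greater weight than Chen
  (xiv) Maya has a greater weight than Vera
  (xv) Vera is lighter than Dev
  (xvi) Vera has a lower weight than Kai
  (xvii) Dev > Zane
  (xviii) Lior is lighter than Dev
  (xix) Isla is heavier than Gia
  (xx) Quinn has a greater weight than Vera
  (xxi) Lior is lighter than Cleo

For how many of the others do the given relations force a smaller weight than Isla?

5

Directly below Isla: Lior, Dev, Gia.
One step further: Vera, Zane (5 so far).
No other element is forced below Isla by the given relations, so the count is 5.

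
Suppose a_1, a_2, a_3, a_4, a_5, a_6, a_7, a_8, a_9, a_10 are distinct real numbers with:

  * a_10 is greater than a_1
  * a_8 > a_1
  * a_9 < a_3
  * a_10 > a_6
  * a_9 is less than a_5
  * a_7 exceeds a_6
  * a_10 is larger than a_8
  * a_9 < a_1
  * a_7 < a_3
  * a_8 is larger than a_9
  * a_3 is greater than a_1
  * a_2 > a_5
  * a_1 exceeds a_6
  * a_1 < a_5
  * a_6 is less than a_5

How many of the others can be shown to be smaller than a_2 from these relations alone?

4

From a_2 the given relations immediately reach a_5.
From those, a_9, a_6, a_1 — 4 in total.
Nothing else is reachable below a_2; 4 in all.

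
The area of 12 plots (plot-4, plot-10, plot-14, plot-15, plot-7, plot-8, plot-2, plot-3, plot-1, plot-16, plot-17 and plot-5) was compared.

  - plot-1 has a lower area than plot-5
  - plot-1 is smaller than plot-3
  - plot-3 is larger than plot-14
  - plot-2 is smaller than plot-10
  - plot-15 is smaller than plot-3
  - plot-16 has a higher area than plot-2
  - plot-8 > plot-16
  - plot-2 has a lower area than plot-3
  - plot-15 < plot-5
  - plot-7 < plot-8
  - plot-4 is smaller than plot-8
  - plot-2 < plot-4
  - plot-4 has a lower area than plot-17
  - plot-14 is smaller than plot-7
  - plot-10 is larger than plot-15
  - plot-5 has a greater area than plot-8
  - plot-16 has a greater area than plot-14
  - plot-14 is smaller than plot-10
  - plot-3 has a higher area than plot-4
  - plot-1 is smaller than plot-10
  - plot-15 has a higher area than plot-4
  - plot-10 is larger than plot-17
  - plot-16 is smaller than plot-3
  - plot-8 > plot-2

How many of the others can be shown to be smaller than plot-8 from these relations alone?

5

Directly below plot-8: plot-2, plot-7, plot-16, plot-4.
One step further: plot-14 (5 so far).
No other element is forced below plot-8 by the given relations, so the count is 5.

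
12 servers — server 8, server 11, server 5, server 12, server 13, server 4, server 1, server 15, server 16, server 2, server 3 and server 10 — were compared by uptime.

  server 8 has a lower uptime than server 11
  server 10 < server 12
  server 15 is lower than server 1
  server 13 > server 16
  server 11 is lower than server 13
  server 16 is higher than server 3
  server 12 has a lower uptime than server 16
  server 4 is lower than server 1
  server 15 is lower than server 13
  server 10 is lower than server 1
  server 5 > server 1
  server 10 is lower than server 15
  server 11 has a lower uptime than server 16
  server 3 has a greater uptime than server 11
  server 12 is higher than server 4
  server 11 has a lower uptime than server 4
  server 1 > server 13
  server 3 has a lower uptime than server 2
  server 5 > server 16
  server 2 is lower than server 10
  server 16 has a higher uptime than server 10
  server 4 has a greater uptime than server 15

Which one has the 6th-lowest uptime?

Piecing the relations together gives one ordering: server 8 < server 11 < server 3 < server 2 < server 10 < server 15 < server 4 < server 12 < server 16 < server 13 < server 1 < server 5.
The 6th smallest is server 15.

server 15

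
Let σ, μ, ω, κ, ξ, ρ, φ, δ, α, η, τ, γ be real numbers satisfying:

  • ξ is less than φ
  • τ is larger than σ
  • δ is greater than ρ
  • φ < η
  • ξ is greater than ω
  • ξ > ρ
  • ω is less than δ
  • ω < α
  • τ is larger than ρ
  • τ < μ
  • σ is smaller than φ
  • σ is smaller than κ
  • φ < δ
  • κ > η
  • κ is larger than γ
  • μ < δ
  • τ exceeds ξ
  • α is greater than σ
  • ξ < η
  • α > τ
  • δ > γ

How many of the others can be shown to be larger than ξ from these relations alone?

From ξ the given relations immediately reach τ, φ, η.
From those, α, μ, κ, δ — 7 in total.
No other element is forced above ξ by the given relations, so the count is 7.

7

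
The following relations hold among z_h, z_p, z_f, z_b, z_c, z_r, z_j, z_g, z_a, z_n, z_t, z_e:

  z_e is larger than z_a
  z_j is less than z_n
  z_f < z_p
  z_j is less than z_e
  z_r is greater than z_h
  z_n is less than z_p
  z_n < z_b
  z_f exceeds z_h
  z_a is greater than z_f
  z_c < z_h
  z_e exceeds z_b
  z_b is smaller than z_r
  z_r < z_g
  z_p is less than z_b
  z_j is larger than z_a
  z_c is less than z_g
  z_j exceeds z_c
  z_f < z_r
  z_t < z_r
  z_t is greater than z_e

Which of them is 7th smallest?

Chaining the given pairs: z_c < z_h < z_f < z_a < z_j < z_n < z_p < z_b < z_e < z_t < z_r < z_g.
The 7th smallest is z_p.

z_p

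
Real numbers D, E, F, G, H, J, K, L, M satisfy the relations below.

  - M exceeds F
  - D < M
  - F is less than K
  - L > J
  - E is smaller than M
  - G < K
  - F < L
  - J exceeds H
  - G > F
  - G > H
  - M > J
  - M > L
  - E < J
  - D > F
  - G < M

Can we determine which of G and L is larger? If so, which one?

Following every chain through G: above G we get K, M; below G we get F, H.
L is not reached, and no chain runs the other way from L to G.
So the given relations leave the order of G and L undetermined.

undetermined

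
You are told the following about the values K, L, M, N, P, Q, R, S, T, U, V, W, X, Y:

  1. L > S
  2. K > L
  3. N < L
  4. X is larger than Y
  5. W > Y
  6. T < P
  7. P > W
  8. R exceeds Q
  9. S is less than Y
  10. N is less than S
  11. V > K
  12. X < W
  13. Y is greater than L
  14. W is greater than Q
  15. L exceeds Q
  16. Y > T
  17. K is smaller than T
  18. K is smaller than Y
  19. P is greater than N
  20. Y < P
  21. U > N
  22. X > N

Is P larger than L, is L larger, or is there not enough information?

P

Following the relations from L: L < K < T < Y < X < W < P.
So P is larger.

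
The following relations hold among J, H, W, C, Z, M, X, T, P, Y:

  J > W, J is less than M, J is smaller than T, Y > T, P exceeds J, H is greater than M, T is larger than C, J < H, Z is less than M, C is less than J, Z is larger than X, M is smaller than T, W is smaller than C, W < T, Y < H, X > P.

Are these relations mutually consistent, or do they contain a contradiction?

Every relation is compatible with W < C < J < P < X < Z < M < T < Y < H; the set is consistent.

consistent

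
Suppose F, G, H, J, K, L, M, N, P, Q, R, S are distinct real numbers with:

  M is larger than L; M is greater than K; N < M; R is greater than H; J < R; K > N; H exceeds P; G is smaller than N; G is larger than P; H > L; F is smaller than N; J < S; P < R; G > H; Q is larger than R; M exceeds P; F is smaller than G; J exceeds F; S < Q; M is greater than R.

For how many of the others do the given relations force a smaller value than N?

5

From N the given relations immediately reach F, G.
From those, P, H — 4 in total.
From those, L — 5 in total.
Nothing else is reachable below N; 5 in all.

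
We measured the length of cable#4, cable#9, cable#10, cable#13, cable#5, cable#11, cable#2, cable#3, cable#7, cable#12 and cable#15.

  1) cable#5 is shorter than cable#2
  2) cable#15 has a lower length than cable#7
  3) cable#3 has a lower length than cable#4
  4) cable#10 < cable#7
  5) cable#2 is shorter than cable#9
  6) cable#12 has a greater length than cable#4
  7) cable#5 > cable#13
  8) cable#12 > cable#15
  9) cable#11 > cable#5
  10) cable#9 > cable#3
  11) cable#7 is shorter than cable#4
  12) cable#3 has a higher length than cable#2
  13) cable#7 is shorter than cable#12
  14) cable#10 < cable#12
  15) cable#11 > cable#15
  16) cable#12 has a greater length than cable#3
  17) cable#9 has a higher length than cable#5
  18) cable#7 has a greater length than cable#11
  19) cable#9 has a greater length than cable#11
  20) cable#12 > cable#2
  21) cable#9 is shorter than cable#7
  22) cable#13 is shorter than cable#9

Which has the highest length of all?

cable#13 is not greatest since cable#13 < cable#9; cable#5 is not greatest since cable#5 < cable#2; cable#15 is not greatest since cable#15 < cable#11; cable#2 is not greatest since cable#2 < cable#3; cable#3 is not greatest since cable#3 < cable#4; cable#11 is not greatest since cable#11 < cable#9; cable#10 is not greatest since cable#10 < cable#7; cable#9 is not greatest since cable#9 < cable#7; cable#7 is not greatest since cable#7 < cable#4; cable#4 is not greatest since cable#4 < cable#12.
Only cable#12 has nothing above it, so cable#12 is the highest length.

cable#12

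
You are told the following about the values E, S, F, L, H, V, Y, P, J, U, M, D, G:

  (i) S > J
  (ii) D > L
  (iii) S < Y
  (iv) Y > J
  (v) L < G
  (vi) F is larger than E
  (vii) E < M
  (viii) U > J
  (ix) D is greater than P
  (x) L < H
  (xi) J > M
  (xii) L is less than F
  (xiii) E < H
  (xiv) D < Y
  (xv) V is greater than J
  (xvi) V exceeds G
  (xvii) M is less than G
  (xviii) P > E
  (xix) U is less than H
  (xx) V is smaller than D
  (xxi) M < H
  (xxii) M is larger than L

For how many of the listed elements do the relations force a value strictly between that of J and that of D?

1

Chaining upward from J reaches: U, S, V, Y, H.
Chaining downward from D reaches: E, L, M, G, P, V.
Strictly between J and D are those in both lists: V — 1 element.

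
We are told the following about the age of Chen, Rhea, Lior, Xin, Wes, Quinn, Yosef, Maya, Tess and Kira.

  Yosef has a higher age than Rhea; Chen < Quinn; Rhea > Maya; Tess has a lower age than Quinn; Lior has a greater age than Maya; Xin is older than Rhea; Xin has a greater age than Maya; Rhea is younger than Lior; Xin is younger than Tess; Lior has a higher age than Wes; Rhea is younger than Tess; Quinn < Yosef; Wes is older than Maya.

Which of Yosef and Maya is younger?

Maya

Maya < Rhea and Rhea < Xin give Maya < Xin.
With Xin < Tess: Maya < Rhea < Xin < Tess.
With Tess < Quinn: Maya < Rhea < Xin < Tess < Quinn.
Then Quinn < Yosef extends the chain to Yosef.
So Maya < Yosef; Maya is the younger of the two.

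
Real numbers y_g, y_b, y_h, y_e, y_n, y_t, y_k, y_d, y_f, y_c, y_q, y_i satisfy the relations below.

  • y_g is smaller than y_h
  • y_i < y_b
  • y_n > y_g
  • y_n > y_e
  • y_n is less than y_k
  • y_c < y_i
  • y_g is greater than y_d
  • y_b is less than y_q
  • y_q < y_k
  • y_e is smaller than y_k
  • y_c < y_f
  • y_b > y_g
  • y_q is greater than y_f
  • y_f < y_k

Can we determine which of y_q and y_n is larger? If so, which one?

undetermined

Following every chain through y_q: above y_q we get y_k; below y_q we get y_d, y_c, y_f, y_i, y_g, y_b.
y_n is not reached, and no chain runs the other way from y_n to y_q.
So the given relations leave the order of y_q and y_n undetermined.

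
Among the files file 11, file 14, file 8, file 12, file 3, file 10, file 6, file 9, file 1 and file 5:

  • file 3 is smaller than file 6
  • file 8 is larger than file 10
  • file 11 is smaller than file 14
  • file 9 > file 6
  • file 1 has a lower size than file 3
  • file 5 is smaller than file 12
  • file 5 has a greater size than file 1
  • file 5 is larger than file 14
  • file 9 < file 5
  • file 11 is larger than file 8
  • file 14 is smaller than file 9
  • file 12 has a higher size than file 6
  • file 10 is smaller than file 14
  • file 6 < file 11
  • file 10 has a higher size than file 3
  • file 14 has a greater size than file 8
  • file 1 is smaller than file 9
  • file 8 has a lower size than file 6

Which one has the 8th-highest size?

Chaining the given pairs: file 1 < file 3 < file 10 < file 8 < file 6 < file 11 < file 14 < file 9 < file 5 < file 12.
The 8th largest is file 10.

file 10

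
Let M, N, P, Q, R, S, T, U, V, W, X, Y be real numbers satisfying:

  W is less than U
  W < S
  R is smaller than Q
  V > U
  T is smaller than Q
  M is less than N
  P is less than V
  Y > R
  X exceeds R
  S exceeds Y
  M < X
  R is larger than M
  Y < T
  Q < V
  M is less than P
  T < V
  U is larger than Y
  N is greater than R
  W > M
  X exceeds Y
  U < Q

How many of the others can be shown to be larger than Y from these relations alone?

From Y the given relations immediately reach U, S, T, X.
From those, Q, V — 6 in total.
Nothing else is reachable above Y; 6 in all.

6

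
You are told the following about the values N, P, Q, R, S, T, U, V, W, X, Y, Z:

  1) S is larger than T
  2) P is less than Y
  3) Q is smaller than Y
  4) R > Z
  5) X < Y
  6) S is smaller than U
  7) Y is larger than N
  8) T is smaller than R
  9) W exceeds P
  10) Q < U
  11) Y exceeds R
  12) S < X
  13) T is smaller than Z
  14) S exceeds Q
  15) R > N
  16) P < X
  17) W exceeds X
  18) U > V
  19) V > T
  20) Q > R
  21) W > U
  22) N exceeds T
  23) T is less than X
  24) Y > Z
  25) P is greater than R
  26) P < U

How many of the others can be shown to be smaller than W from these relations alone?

Directly below W: P, U, X.
One step further: T, R, V, Q, S (8 so far).
One step further: N, Z (10 so far).
No other element is forced below W by the given relations, so the count is 10.

10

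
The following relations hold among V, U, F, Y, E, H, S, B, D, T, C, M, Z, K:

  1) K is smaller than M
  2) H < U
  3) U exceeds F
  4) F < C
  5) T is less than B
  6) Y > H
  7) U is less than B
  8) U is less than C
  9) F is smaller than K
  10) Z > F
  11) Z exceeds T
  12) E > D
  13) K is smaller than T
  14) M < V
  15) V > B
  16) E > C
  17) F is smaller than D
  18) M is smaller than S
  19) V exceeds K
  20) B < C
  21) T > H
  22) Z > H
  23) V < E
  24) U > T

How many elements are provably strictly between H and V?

The relations place H below V. An element lies strictly between them when it is forced above H and also forced below V.
Above H: {T, U, B, Y, Z, C, E}. Below V: {F, K, T, U, B, M}.
Intersection: {T, U, B} — 3.

3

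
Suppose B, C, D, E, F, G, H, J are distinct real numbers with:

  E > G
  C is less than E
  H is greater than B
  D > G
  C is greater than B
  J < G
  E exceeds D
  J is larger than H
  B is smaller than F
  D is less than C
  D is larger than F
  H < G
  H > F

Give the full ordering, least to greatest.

B < F < H < J < G < D < C < E

The consecutive links are each given: B < F; F < H; H < J; J < G; G < D; D < C; C < E.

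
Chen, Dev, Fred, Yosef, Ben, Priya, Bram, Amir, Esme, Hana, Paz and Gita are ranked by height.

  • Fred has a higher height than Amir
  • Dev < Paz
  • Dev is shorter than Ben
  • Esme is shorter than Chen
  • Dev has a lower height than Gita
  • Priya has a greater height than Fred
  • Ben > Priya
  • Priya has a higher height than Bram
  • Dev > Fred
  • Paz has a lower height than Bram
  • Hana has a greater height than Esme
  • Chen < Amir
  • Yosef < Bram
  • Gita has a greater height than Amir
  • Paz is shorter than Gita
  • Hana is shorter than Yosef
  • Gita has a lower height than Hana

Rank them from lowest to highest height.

The consecutive links are each given: Esme < Chen; Chen < Amir; Amir < Fred; Fred < Dev; Dev < Paz; Paz < Gita; Gita < Hana; Hana < Yosef; Yosef < Bram; Bram < Priya; Priya < Ben.

Esme < Chen < Amir < Fred < Dev < Paz < Gita < Hana < Yosef < Bram < Priya < Ben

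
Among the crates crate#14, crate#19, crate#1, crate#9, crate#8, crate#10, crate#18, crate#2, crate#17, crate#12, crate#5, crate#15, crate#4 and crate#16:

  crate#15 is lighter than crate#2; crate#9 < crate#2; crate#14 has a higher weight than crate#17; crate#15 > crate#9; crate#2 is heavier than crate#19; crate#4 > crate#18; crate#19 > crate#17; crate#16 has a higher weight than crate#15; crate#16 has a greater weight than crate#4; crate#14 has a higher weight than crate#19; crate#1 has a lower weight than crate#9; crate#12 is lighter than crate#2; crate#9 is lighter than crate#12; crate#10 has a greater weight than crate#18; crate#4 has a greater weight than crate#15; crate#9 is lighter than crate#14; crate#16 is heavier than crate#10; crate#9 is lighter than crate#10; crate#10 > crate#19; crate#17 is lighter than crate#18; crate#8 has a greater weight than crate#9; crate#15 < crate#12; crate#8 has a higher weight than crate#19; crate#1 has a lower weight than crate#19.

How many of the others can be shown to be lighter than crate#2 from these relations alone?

Directly below crate#2: crate#9, crate#15, crate#19, crate#12.
One step further: crate#1, crate#17 (6 so far).
No other element is forced below crate#2 by the given relations, so the count is 6.

6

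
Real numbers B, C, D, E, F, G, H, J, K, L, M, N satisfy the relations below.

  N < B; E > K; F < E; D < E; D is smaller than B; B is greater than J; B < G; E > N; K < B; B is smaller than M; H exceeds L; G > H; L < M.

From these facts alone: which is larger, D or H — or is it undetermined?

undetermined

Following every chain through D: above D we get B, E, M, G.
H is not reached, and no chain runs the other way from H to D.
So the given relations leave the order of D and H undetermined.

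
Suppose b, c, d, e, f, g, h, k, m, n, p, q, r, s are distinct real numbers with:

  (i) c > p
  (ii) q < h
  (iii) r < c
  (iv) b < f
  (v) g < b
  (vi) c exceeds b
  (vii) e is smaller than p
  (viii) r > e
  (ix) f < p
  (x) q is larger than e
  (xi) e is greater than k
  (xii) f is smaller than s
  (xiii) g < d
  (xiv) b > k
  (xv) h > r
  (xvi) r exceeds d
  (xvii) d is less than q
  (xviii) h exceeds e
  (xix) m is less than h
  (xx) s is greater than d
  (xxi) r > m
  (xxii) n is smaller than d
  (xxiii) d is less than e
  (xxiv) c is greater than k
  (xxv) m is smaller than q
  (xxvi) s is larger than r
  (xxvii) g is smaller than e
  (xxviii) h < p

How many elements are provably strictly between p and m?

Chaining upward from m reaches: r, q, h, s, c.
Chaining downward from p reaches: n, g, k, b, d, f, e, r, q, h.
Strictly between m and p are those in both lists: r, q, h — 3 elements.

3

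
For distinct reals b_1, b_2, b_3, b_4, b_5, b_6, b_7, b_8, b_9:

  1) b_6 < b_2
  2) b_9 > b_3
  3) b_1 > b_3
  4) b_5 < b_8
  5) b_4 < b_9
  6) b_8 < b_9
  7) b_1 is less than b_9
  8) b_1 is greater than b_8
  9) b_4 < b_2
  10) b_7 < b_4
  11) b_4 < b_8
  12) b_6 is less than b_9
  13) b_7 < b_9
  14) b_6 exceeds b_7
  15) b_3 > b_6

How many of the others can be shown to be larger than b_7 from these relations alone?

7

From b_7 the given relations immediately reach b_4, b_6, b_9.
From those, b_3, b_2, b_8 — 6 in total.
From those, b_1 — 7 in total.
No other element is forced above b_7 by the given relations, so the count is 7.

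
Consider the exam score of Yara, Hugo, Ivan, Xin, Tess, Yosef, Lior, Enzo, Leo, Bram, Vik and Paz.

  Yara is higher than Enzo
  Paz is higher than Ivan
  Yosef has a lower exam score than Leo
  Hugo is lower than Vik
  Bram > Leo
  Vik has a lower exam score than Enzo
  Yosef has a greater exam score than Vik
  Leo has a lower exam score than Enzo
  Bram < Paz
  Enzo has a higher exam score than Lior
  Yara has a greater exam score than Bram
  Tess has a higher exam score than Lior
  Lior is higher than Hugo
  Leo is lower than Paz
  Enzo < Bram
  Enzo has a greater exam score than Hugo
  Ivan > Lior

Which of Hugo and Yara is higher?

Yara

Chaining the given relations: Hugo < Vik < Yosef < Leo < Enzo < Bram < Yara.
So Hugo < Yara; Yara is the higher of the two.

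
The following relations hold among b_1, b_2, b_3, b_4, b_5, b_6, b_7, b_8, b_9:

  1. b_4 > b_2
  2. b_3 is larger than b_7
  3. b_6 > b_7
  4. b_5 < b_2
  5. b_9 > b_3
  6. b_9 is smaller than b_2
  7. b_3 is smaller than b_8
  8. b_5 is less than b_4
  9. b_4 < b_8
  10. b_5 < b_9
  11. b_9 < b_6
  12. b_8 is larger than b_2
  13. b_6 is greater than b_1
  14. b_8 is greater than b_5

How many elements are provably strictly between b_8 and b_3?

3

Chaining upward from b_3 reaches: b_9, b_6, b_2, b_4.
Chaining downward from b_8 reaches: b_5, b_7, b_9, b_2, b_4.
Strictly between b_3 and b_8 are those in both lists: b_9, b_2, b_4 — 3 elements.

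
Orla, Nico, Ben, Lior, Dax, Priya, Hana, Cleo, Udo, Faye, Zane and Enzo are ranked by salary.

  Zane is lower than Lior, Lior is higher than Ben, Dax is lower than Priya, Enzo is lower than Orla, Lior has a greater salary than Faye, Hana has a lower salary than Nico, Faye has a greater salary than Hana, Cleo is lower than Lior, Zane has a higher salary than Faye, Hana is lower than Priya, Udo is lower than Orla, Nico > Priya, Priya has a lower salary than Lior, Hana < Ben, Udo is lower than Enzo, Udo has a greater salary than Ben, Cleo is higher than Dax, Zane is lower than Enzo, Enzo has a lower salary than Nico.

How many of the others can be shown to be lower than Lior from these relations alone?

7

The elements the relations force below Lior are Dax, Hana, Priya, Faye, Ben, Zane, Cleo — no chain reaches any other.
That is 7.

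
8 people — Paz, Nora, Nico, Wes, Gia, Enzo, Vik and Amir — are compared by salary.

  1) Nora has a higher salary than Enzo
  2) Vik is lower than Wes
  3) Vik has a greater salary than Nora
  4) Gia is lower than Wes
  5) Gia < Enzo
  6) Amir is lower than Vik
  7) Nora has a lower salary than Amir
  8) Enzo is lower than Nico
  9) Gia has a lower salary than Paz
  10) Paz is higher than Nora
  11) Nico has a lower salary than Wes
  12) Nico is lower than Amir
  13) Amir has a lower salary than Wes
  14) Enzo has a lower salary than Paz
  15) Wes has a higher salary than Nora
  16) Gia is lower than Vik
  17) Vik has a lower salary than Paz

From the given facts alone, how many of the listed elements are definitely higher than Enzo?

Directly above Enzo: Nora, Nico, Paz.
One step further: Amir, Vik, Wes (6 so far).
No other element is forced above Enzo by the given relations, so the count is 6.

6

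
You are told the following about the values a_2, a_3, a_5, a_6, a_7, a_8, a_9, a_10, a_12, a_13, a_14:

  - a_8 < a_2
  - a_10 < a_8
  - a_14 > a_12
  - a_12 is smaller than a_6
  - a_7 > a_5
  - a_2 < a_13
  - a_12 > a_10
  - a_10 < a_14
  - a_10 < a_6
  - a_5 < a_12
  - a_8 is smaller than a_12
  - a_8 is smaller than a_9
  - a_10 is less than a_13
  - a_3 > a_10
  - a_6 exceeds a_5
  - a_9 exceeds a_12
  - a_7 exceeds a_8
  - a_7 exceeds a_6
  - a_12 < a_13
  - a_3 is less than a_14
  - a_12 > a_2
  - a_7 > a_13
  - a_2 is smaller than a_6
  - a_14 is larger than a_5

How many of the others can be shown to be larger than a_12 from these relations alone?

The elements the relations force above a_12 are a_6, a_13, a_7, a_14, a_9 — no chain reaches any other.
That is 5.

5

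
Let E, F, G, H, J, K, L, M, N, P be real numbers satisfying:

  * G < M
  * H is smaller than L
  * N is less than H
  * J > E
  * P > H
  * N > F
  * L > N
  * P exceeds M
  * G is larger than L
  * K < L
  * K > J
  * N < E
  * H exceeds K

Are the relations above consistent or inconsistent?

consistent

The single ordering F < N < E < J < K < H < L < G < M < P satisfies every listed relation, so no contradiction arises.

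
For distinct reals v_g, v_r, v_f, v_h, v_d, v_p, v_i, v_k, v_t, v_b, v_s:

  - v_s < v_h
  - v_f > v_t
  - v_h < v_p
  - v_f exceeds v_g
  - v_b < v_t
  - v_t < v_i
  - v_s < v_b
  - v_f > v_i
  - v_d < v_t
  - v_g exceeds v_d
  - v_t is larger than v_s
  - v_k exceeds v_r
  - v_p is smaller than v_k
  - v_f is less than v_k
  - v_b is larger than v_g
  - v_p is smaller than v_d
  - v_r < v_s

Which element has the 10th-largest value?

v_s

The consecutive relations fix a unique order: v_r < v_s < v_h < v_p < v_d < v_g < v_b < v_t < v_i < v_f < v_k.
The 10th largest is v_s.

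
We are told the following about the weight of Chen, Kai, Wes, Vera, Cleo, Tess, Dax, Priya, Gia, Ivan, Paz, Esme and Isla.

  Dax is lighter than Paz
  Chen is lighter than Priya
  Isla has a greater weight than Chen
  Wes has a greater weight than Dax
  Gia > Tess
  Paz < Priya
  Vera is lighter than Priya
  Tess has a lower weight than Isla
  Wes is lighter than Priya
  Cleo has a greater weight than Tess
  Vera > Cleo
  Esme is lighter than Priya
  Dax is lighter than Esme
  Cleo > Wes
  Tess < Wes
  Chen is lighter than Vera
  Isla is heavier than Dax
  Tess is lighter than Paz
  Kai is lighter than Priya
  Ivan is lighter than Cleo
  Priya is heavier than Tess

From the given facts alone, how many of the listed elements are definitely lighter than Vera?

The elements the relations force below Vera are Tess, Dax, Wes, Ivan, Chen, Cleo — no chain reaches any other.
That is 6.

6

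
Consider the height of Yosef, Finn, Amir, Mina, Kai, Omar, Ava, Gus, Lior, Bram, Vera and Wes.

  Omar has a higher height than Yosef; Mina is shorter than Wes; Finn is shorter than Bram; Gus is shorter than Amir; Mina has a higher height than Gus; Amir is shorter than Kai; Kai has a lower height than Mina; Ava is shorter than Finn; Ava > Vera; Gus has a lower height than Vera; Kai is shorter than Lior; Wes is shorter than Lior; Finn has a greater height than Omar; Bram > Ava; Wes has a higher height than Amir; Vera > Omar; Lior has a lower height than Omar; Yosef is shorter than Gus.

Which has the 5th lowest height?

The consecutive relations fix a unique order: Yosef < Gus < Amir < Kai < Mina < Wes < Lior < Omar < Vera < Ava < Finn < Bram.
The 5th smallest is Mina.

Mina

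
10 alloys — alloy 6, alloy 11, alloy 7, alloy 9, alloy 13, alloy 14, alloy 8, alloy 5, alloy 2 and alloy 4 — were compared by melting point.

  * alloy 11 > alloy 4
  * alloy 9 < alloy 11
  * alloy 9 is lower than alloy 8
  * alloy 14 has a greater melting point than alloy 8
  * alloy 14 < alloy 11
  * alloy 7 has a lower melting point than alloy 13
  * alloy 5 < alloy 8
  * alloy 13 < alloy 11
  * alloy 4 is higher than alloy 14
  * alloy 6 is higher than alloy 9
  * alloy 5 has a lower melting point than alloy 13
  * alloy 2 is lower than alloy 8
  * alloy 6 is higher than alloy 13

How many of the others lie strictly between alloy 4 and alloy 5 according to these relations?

The relations place alloy 5 below alloy 4. An element lies strictly between them when it is forced above alloy 5 and also forced below alloy 4.
Above alloy 5: {alloy 8, alloy 13, alloy 14, alloy 11, alloy 6}. Below alloy 4: {alloy 2, alloy 9, alloy 8, alloy 14}.
Intersection: {alloy 8, alloy 14} — 2.

2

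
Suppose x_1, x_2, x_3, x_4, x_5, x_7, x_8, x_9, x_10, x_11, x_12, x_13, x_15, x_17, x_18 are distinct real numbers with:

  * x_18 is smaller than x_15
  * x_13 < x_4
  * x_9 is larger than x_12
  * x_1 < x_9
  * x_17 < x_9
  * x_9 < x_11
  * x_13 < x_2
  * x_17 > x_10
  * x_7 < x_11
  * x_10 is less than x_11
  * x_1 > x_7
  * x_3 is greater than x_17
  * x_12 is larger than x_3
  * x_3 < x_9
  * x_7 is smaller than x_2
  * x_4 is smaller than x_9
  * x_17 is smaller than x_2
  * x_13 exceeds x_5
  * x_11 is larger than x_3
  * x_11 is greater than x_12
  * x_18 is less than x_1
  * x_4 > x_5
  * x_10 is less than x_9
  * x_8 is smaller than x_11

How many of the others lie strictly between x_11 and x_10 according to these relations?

4

The relations place x_10 below x_11. An element lies strictly between them when it is forced above x_10 and also forced below x_11.
Above x_10: {x_17, x_3, x_2, x_12, x_9}. Below x_11: {x_7, x_17, x_5, x_3, x_13, x_18, x_1, x_4, x_12, x_8, x_9}.
Intersection: {x_17, x_3, x_12, x_9} — 4.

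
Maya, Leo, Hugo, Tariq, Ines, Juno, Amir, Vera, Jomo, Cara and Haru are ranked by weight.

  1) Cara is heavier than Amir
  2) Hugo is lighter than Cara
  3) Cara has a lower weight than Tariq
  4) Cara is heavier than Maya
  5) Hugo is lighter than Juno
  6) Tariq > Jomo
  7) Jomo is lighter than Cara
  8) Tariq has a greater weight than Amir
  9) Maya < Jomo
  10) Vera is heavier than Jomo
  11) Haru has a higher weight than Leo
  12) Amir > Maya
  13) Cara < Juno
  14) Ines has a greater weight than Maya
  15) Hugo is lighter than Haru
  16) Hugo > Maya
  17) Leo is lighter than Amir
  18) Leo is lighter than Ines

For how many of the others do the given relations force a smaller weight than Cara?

From Cara the given relations immediately reach Maya, Jomo, Amir, Hugo.
From those, Leo — 5 in total.
No other element is forced below Cara by the given relations, so the count is 5.

5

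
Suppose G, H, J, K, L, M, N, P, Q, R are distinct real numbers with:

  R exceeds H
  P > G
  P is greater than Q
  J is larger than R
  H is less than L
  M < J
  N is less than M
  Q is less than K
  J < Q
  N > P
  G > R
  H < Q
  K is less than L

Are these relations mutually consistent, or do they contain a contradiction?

inconsistent

Chaining the given relations yields P < N < M < J < Q, so P < Q. But one relation states Q < P. These cannot both hold.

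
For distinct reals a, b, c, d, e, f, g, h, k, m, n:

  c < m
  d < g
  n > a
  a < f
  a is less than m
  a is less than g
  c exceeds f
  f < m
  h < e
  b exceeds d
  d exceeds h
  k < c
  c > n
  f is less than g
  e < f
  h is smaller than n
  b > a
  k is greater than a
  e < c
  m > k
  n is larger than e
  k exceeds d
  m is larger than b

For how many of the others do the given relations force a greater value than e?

The elements the relations force above e are n, f, c, g, m — no chain reaches any other.
That is 5.

5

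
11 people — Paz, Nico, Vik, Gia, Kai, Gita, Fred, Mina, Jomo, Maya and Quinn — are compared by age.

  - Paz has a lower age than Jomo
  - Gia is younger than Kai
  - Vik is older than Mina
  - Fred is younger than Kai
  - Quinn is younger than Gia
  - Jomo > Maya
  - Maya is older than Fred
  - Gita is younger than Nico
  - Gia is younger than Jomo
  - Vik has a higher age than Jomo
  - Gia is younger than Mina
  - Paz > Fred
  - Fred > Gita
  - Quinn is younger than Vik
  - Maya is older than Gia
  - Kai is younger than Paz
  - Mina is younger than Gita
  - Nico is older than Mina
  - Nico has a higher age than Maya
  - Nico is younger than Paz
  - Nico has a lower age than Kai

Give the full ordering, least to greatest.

Quinn < Gia < Mina < Gita < Fred < Maya < Nico < Kai < Paz < Jomo < Vik

Each adjacent pair is fixed by a given relation: Quinn < Gia; Gia < Mina; Mina < Gita; Gita < Fred; Fred < Maya; Maya < Nico; Nico < Kai; Kai < Paz; Paz < Jomo; Jomo < Vik. Chaining them end to end gives the full order.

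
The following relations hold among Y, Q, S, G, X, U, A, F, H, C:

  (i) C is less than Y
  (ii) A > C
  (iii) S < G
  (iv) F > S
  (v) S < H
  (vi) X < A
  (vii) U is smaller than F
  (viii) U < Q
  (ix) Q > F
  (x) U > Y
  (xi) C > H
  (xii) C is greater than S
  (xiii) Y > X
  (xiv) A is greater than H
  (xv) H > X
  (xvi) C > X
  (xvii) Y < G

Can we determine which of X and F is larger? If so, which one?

F

Link the given pairs in sequence: X < H; H < C; C < Y; Y < U; U < F.
Chaining these gives X < H < C < Y < U < F.
So F is larger.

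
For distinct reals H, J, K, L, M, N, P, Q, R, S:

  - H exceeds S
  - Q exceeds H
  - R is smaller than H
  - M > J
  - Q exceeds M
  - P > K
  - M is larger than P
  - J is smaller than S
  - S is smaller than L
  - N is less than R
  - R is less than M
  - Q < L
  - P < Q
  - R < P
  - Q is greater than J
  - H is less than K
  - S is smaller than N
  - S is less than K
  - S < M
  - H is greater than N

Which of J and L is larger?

L

J < S and S < N give J < N.
With N < R: J < S < N < R.
Then R < H extends the chain to H.
With H < K: J < S < N < R < H < K.
Then K < P extends the chain to P.
With P < M: J < S < N < R < H < K < P < M.
With M < Q: J < S < N < R < H < K < P < M < Q.
Then Q < L extends the chain to L.
So J < L; L is the larger of the two.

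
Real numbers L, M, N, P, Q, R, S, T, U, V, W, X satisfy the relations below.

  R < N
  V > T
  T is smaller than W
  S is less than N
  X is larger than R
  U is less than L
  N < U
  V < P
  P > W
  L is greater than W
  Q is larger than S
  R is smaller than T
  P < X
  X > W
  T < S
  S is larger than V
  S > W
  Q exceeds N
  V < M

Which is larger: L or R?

L

Following the relations from R: R < T < W < S < N < U < L.
So R < L; L is the larger of the two.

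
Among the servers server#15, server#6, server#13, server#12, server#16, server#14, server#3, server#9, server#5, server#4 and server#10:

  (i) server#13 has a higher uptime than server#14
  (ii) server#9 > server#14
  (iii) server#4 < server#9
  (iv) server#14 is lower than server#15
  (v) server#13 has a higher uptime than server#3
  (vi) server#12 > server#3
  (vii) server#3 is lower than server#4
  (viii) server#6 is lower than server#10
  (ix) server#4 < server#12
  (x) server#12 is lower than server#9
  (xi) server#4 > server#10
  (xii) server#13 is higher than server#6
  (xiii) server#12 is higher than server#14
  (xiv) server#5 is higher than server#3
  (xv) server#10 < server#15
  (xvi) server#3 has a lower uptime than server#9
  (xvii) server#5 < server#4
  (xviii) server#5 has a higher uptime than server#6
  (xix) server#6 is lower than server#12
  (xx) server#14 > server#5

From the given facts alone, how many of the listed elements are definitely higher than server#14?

4

The elements the relations force above server#14 are server#12, server#13, server#15, server#9 — no chain reaches any other.
That is 4.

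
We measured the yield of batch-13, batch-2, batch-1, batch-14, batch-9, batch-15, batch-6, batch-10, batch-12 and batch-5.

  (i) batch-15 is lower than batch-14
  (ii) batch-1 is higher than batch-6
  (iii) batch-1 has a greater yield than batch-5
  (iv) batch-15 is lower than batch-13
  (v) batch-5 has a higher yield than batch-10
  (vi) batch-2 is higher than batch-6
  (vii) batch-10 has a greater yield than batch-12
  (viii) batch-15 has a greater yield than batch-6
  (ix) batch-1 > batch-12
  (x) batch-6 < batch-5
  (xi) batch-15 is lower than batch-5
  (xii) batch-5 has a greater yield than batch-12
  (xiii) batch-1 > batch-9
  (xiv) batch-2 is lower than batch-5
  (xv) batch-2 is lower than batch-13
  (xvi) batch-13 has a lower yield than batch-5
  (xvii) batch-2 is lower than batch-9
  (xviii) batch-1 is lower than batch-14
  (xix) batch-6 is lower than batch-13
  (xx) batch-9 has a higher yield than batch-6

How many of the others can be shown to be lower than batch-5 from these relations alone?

The elements the relations force below batch-5 are batch-6, batch-12, batch-2, batch-15, batch-10, batch-13 — no chain reaches any other.
That is 6.

6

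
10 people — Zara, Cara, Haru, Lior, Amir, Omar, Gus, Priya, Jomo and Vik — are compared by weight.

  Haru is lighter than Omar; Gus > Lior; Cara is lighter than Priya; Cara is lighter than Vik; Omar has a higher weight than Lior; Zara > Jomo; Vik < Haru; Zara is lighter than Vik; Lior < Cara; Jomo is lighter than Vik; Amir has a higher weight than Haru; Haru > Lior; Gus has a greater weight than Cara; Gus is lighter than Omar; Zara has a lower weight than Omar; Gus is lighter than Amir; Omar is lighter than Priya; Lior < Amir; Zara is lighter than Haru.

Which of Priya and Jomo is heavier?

Jomo < Zara < Vik < Haru < Omar < Priya, by transitivity through Zara, Vik, Haru, Omar.
So Jomo < Priya; Priya is the heavier of the two.

Priya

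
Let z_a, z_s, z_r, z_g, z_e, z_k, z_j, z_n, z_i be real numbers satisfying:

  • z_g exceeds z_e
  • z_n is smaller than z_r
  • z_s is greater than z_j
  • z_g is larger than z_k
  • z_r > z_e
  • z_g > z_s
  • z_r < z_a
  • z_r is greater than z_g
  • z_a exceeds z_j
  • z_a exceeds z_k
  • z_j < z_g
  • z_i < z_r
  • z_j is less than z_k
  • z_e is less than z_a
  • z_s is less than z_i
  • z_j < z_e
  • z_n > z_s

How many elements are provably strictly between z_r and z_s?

Chaining upward from z_s reaches: z_i, z_n, z_g, z_a.
Chaining downward from z_r reaches: z_j, z_k, z_e, z_i, z_n, z_g.
Strictly between z_s and z_r are those in both lists: z_i, z_n, z_g — 3 elements.

3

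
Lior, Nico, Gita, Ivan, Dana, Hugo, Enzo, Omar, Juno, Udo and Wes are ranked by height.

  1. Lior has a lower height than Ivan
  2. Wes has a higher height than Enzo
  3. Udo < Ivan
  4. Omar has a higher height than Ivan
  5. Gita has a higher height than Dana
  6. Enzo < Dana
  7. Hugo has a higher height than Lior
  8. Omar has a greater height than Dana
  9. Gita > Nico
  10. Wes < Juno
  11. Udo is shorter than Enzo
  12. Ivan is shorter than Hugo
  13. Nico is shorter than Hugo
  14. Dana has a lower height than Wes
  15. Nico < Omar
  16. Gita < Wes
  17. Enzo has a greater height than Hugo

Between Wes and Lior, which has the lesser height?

Lior

Chaining the given relations: Lior < Ivan < Hugo < Enzo < Dana < Gita < Wes.
So Lior < Wes; Lior is the shorter of the two.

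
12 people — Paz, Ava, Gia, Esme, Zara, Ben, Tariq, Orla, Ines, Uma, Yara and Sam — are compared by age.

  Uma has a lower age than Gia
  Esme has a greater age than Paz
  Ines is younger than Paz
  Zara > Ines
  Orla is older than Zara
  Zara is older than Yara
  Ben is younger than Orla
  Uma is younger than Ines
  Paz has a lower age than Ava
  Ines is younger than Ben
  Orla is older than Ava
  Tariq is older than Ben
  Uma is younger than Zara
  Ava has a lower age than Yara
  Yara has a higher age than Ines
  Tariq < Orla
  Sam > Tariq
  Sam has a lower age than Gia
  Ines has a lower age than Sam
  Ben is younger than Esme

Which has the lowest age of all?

Uma

Chaining upward from Uma: directly above it, Ines, Gia, Zara; then Paz, Ben, Sam, Yara, Orla; then Tariq, Esme, Ava.
That covers every other element, and nothing is given below Uma, so Uma is the lowest age.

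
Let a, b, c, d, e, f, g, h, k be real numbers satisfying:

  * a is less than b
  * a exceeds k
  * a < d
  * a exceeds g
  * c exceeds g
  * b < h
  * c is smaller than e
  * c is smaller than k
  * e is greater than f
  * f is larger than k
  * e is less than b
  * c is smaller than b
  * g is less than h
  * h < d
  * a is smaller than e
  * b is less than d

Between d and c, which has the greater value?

d

c < k and k < f give c < f.
Then f < e extends the chain to e.
With e < b: c < k < f < e < b.
Then b < h extends the chain to h.
With h < d: c < k < f < e < b < h < d.
So c < d; d is the larger of the two.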